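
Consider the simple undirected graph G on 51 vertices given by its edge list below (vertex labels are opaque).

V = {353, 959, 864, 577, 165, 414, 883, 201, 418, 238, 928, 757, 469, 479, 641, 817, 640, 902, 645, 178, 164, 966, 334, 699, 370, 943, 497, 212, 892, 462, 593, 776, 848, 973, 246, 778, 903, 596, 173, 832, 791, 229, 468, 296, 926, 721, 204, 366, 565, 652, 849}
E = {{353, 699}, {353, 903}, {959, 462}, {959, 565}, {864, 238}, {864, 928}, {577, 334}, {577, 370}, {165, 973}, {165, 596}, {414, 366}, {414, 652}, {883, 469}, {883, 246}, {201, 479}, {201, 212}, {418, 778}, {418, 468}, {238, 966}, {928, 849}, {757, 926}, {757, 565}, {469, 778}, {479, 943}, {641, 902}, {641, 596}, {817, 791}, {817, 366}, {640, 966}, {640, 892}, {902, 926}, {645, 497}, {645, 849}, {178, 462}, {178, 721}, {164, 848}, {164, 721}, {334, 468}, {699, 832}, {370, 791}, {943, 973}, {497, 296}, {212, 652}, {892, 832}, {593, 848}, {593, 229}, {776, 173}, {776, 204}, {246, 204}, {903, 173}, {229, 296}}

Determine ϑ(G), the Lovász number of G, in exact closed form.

N(864) = {238, 928}, |N(864)| = 2.
Vertex 721 has 2 neighbors: 178, 164.
Vertex 366 has 2 neighbors: 414, 817.
Vertex 164 has 2 neighbors: 848, 721.
deg(v) = 2 for all v (|V|=51); this is C_{51}, the 51-cycle.
The 26 distinct eigenvalues: [2.0, 1.98484, 1.93959, 1.86494, 1.76202, 1.63239, 1.47802, 1.30124, 1.10473, 0.89148, 0.66471, 0.42787, 0.18454, -0.06159, -0.30678, -0.54733, -0.77957, -1.0, -1.20527, -1.39227, -1.55816, -1.70043, -1.81693, -1.90588, -1.96595, -1.99621].
Lovász (edge-transitive): ϑ = −51·(-2*cos(pi/51))/((2)−(-2*cos(pi/51))) = 51*cos(pi/51)/(cos(pi/51) + 1).
≈ 25.4757945 (to 7 d.p.).
Lovász sandwich 25 ≤ 51*cos(pi/51)/(cos(pi/51) + 1) ≤ 26: both strict.

51*cos(pi/51)/(cos(pi/51) + 1)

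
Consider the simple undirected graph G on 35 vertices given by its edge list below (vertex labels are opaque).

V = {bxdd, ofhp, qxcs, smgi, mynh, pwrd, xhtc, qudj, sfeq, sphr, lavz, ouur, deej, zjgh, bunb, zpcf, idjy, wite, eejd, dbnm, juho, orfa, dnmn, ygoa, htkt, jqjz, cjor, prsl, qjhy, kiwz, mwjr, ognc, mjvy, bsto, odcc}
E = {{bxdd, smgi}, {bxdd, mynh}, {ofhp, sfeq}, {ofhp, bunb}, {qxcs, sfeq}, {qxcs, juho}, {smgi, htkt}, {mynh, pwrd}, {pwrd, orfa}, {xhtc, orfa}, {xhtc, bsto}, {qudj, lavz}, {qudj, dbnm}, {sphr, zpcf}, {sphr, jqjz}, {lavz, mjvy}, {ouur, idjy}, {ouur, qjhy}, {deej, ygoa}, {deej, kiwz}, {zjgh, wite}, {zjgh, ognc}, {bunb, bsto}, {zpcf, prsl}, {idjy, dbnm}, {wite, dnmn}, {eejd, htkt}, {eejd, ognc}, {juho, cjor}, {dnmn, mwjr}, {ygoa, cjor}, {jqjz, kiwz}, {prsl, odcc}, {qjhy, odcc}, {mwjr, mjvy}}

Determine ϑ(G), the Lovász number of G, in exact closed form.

deg(lavz) = 2; N(lavz) = {qudj, mjvy}.
Vertex ygoa has 2 neighbors: deej, cjor.
N(mynh) = {bxdd, pwrd}, |N(mynh)| = 2.
N(idjy) = {ouur, dbnm}, |N(idjy)| = 2.
Regular of degree 2 on 35 vertices: the odd cycle C_{35}.
Distinct eigenvalues (to 6 d.p.): [2.0, 1.967859, 1.87247, 1.716898, 1.506143, 1.24698, 0.947737, 0.618034, 0.268467, -0.08973, -0.445042, -0.78605, -1.101794, -1.382125, -1.618034, -1.801938, -1.927926, -1.991949].
λ_max=2, λ_min=-2*cos(pi/35); ϑ = −35·λ_min/(λ_max−λ_min) = 35*cos(pi/35)/(cos(pi/35) + 1).
≈ 17.4647 (to 4 d.p.).
α=17, χ(Ḡ)=18; ϑ=35*cos(pi/35)/(cos(pi/35) + 1) lies between (both strict).

35*cos(pi/35)/(cos(pi/35) + 1)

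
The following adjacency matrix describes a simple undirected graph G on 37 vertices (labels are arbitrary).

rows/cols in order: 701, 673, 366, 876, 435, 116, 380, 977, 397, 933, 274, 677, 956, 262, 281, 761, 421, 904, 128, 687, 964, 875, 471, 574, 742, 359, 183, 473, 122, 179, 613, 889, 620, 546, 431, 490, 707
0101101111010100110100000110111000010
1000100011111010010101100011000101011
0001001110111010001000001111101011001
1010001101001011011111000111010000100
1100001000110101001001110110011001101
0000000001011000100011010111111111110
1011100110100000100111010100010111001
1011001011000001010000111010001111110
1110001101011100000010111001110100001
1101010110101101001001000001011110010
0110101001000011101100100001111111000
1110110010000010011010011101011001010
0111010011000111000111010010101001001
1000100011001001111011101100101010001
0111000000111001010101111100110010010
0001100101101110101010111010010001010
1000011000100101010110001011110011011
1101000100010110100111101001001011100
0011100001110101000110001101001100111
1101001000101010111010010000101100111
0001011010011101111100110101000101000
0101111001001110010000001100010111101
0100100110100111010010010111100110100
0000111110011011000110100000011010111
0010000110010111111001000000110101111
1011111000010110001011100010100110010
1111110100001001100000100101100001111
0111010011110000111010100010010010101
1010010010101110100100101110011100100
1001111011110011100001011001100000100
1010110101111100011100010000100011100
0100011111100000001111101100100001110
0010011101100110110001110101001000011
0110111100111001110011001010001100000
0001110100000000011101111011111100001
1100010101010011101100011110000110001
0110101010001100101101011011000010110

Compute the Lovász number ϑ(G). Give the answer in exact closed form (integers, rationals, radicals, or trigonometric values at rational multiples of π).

N(380) = {701, 366, 876, 435, 977, 397, 274, 421, 687, 964, 875, 574, 359, 179, 889, 620, 546, 707}, |N(380)| = 18.
N(490) = {701, 673, 116, 977, 933, 677, 281, 761, 421, 128, 687, 574, 742, 359, 183, 889, 620, 707}, |N(490)| = 18.
Vertex 677 has 18 neighbors: 701, 673, 366, 435, 116, 397, 281, 904, 128, 964, 574, 742, 359, 473, 179, 613, 546, 490.
Vertex 471 has 18 neighbors: 673, 435, 977, 397, 274, 262, 281, 761, 904, 964, 574, 359, 183, 473, 122, 889, 620, 431.
37-vertex 18-regular graph: strongly regular (37,18,8,9).
Distinct eigenvalues (to 4 d.p.): [18.0, 2.5414, -3.5414].
Lovász (edge-transitive): ϑ = −37·(-sqrt(37)/2 - 1/2)/((18)−(-sqrt(37)/2 - 1/2)) = sqrt(37).
= 6.082762530… (decimal).

sqrt(37)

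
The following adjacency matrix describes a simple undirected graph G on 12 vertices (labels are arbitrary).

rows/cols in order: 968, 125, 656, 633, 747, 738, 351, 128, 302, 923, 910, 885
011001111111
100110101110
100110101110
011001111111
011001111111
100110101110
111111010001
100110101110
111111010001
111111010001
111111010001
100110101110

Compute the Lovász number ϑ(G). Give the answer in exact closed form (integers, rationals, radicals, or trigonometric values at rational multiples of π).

5

N(633) = {125, 656, 738, 351, 128, 302, 923, 910, 885}, |N(633)| = 9.
deg(738) = 7; N(738) = {968, 633, 747, 351, 302, 923, 910}.
Vertex 885 has 7 neighbors: 968, 633, 747, 351, 302, 923, 910.
N(923) = {968, 125, 656, 633, 747, 738, 128, 885}, |N(923)| = 8.
Complete multipartite on [5, 4, 3]: sandwich collapses at ϑ=5.
= 5.0000000… (decimal).
Lovász sandwich 5 ≤ 5 ≤ 5: collapsed.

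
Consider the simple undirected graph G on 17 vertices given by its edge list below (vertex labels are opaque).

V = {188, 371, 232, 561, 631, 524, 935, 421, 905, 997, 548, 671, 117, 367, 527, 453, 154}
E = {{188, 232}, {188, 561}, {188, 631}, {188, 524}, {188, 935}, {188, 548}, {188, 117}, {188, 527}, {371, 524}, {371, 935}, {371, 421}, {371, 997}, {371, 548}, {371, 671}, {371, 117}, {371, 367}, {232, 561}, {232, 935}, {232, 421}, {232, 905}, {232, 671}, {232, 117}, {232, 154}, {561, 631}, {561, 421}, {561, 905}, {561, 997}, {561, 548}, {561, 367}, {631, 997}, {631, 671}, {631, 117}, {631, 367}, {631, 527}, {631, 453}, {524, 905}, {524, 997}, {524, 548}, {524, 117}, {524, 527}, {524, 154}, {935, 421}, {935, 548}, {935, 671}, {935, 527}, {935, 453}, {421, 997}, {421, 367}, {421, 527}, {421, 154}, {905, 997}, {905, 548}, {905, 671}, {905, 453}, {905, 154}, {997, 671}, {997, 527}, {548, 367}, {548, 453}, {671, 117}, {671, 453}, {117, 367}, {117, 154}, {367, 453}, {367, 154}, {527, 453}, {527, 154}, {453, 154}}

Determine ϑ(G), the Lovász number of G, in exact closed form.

sqrt(17)

Vertex 997 has 8 neighbors: 371, 561, 631, 524, 421, 905, 671, 527.
deg(232) = 8; N(232) = {188, 561, 935, 421, 905, 671, 117, 154}.
N(527) = {188, 631, 524, 935, 421, 997, 453, 154}, |N(527)| = 8.
Vertex 367 has 8 neighbors: 371, 561, 631, 421, 548, 117, 453, 154.
8-regular, N=17; SR(17,8,3,4) — a Paley graph.
Distinct eigenvalues (to 4 d.p.): [8.0, 1.5616, -2.5616].
λ_max=8, λ_min=-sqrt(17)/2 - 1/2; ϑ = −17·λ_min/(λ_max−λ_min) = sqrt(17).
ϑ(G) ≈ 4.123105626.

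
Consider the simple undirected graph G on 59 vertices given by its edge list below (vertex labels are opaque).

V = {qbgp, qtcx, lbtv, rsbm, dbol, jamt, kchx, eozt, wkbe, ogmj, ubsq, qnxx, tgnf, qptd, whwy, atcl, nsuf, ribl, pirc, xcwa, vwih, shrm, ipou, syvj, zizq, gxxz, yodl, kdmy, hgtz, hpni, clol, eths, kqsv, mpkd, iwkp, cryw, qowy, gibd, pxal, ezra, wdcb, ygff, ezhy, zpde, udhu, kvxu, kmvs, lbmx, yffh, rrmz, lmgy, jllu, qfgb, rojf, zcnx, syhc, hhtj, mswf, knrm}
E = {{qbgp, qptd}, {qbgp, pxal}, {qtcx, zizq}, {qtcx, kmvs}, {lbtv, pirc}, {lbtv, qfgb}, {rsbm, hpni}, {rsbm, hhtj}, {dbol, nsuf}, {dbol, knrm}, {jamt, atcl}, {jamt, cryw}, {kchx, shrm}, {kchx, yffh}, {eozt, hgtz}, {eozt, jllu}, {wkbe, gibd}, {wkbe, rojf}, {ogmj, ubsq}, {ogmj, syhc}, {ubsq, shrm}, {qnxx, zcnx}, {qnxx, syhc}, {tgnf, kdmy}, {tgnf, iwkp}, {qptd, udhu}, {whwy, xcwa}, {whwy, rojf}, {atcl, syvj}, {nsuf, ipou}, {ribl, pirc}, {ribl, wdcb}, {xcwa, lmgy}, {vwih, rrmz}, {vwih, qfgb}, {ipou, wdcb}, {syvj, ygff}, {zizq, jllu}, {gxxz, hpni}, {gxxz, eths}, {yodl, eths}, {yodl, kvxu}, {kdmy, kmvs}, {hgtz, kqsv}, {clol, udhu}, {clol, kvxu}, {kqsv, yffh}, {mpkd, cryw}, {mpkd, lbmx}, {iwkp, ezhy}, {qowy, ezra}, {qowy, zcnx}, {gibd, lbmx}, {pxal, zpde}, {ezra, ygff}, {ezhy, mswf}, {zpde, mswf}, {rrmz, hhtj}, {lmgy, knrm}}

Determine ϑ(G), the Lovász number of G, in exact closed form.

deg(ubsq) = 2; N(ubsq) = {ogmj, shrm}.
N(gibd) = {wkbe, lbmx}, |N(gibd)| = 2.
Vertex kdmy has 2 neighbors: tgnf, kmvs.
deg(udhu) = 2; N(udhu) = {qptd, clol}.
59-vertex 2-regular graph: this is C_{59}, the 59-cycle.
The 30 distinct eigenvalues: [2.0, 1.9887, 1.9548, 1.8988, 1.8213, 1.7231, 1.6054, 1.4695, 1.317, 1.1496, 0.9691, 0.7776, 0.5774, 0.3706, 0.1596, -0.0532, -0.2655, -0.4747, -0.6785, -0.8746, -1.0608, -1.235, -1.3953, -1.5397, -1.6666, -1.7747, -1.8627, -1.9295, -1.9745, -1.9972].
Lovász: ϑ = −59(-2*cos(pi/59))/(2+-(-1)*2*cos(pi/59)) = 59*cos(pi/59)/(cos(pi/59) + 1).
= 29.47907994… (decimal).
Lovász sandwich 29 ≤ 59*cos(pi/59)/(cos(pi/59) + 1) ≤ 30: both strict.

59*cos(pi/59)/(cos(pi/59) + 1)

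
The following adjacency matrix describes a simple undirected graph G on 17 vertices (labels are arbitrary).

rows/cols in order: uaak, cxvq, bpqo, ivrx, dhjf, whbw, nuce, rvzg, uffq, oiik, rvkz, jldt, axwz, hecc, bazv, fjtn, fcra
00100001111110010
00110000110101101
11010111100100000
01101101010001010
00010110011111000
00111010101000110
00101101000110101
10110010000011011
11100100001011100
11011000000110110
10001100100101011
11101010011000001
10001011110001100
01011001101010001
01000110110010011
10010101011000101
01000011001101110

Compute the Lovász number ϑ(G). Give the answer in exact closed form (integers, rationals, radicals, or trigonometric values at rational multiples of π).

sqrt(17)

Vertex hecc has 8 neighbors: cxvq, ivrx, dhjf, rvzg, uffq, rvkz, axwz, fcra.
Vertex uffq has 8 neighbors: uaak, cxvq, bpqo, whbw, rvkz, axwz, hecc, bazv.
Vertex whbw has 8 neighbors: bpqo, ivrx, dhjf, nuce, uffq, rvkz, bazv, fjtn.
Vertex uaak has 8 neighbors: bpqo, rvzg, uffq, oiik, rvkz, jldt, axwz, fjtn.
deg(v) = 8 for all v (|V|=17); strongly regular (17,8,3,4).
spec(A) ≈ [8.0, 1.5616, -2.5616] (distinct, 4 d.p.).
λ_max=8, λ_min=-sqrt(17)/2 - 1/2; ϑ = −17·λ_min/(λ_max−λ_min) = sqrt(17).
= 4.123106… (decimal).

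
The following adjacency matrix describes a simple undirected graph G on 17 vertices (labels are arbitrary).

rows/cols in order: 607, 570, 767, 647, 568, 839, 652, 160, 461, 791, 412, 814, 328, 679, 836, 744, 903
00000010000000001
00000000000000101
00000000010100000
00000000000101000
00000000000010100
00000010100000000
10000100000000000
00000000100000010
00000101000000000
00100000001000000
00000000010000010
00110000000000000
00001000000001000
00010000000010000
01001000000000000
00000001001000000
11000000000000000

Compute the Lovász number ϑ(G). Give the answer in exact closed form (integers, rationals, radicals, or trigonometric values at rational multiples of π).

17*cos(pi/17)/(cos(pi/17) + 1)

Vertex 328 has 2 neighbors: 568, 679.
Vertex 647 has 2 neighbors: 814, 679.
N(160) = {461, 744}, |N(160)| = 2.
Vertex 607 has 2 neighbors: 652, 903.
G on 17 vertices is 2-regular; this is C_{17}, the 17-cycle.
spec(A) ≈ [2.0, 1.864944, 1.478018, 0.891477, 0.184537, -0.547326, -1.205269, -1.700434, -1.965946] (distinct, 6 d.p.).
ϑ = −N·λ_min/(λ_max−λ_min) = −17·(-2*cos(pi/17))/(2−(-2*cos(pi/17))) = 17*cos(pi/17)/(cos(pi/17) + 1).
≈ 8.42701431 (to 8 d.p.).
Check 8 ≤ 17*cos(pi/17)/(cos(pi/17) + 1) ≤ 9: both strict.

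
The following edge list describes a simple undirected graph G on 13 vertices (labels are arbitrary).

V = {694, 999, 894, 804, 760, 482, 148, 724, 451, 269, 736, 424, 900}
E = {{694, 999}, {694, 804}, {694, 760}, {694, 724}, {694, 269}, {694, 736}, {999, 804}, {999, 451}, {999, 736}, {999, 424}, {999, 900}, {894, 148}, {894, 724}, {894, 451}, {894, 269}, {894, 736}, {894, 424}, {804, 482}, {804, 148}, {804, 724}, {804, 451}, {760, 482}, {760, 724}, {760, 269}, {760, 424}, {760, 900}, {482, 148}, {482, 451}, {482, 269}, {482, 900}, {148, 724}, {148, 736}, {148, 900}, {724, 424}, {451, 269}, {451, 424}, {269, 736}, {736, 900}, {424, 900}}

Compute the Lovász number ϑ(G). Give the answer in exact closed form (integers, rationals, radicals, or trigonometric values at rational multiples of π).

sqrt(13)

deg(451) = 6; N(451) = {999, 894, 804, 482, 269, 424}.
Vertex 694 has 6 neighbors: 999, 804, 760, 724, 269, 736.
Vertex 900 has 6 neighbors: 999, 760, 482, 148, 736, 424.
N(736) = {694, 999, 894, 148, 269, 900}, |N(736)| = 6.
Every vertex has degree 6 (N=13); SR(13,6,2,3) — a Paley graph.
spec(A) ≈ [6.0, 1.3028, -2.3028] (distinct, 4 d.p.).
ϑ = −N·λ_min/(λ_max−λ_min) = −13·(-sqrt(13)/2 - 1/2)/(6−(-sqrt(13)/2 - 1/2)) = sqrt(13).
= 3.605551275… (decimal).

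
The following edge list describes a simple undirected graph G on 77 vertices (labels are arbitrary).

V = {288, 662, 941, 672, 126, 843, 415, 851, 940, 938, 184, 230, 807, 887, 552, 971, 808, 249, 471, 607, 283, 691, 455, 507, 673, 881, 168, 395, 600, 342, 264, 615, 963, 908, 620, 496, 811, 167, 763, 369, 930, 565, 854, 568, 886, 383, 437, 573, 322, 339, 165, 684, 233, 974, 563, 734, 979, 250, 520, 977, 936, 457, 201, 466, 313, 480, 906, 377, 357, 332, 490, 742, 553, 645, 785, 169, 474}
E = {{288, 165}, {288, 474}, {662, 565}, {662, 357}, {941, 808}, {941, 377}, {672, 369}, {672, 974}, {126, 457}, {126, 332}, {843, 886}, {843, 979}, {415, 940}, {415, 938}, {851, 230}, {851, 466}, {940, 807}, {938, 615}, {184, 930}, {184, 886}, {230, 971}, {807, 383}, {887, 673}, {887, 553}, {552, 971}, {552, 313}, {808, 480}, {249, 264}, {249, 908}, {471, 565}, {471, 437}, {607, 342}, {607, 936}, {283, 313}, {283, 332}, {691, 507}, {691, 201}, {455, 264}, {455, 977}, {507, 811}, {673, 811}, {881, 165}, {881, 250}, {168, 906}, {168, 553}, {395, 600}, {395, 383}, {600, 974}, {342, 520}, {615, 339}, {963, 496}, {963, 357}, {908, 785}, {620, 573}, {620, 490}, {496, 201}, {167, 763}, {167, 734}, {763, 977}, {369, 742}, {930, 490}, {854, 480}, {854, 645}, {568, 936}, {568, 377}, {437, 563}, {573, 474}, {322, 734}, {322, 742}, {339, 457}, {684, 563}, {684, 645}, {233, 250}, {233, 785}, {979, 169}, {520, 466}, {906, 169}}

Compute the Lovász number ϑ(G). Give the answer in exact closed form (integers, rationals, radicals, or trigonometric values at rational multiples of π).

77*cos(pi/77)/(cos(pi/77) + 1)

Vertex 552 has 2 neighbors: 971, 313.
deg(168) = 2; N(168) = {906, 553}.
deg(691) = 2; N(691) = {507, 201}.
deg(507) = 2; N(507) = {691, 811}.
deg(v) = 2 for all v (|V|=77); this is C_{77}, the 77-cycle.
spec(A) ≈ [2.0, 1.993345, 1.973425, 1.940372, 1.894406, 1.835833, 1.765043, 1.682507, 1.588774, 1.484468, 1.370283, 1.24698, 1.115377, 0.976352, 0.83083, 0.679779, 0.524203, 0.36514, 0.203646, 0.040797, -0.122323, -0.28463, -0.445042, -0.602492, -0.755933, -0.904344, -1.046736, -1.182162, -1.309721, -1.428565, -1.537901, -1.637003, -1.725211, -1.801938, -1.866673, -1.918986, -1.958528, -1.985037, -1.998336] (distinct, 6 d.p.).
With N=77: ϑ(G) = 77·(-(-1)*2*cos(pi/77))/(2−(-2*cos(pi/77))) = 77*cos(pi/77)/(cos(pi/77) + 1).
≈ 38.483973469 (to 9 d.p.).
Check 38 ≤ 77*cos(pi/77)/(cos(pi/77) + 1) ≤ 39: both strict.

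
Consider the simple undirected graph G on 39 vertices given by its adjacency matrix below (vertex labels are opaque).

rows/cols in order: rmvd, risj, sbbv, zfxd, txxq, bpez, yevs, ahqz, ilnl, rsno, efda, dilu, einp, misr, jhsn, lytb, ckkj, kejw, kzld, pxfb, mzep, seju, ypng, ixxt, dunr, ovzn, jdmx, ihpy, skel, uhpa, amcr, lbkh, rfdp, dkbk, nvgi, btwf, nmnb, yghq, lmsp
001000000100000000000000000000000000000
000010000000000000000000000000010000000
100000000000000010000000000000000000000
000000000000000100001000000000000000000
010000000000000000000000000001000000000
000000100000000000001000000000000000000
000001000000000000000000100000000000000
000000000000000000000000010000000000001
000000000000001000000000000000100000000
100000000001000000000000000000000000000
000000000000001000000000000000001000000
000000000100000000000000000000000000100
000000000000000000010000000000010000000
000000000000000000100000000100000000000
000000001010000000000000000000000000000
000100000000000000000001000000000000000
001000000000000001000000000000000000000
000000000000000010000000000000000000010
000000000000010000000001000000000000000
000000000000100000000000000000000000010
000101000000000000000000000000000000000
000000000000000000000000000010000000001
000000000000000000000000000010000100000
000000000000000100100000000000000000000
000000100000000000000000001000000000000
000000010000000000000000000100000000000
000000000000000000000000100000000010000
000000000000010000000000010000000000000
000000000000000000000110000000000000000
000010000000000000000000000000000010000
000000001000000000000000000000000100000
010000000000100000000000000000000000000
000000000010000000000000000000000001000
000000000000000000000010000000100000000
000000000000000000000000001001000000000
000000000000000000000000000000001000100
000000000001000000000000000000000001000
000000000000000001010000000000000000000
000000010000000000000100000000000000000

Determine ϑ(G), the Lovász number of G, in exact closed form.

Vertex einp has 2 neighbors: pxfb, lbkh.
deg(amcr) = 2; N(amcr) = {ilnl, dkbk}.
deg(lbkh) = 2; N(lbkh) = {risj, einp}.
Vertex dilu has 2 neighbors: rsno, nmnb.
Regular of degree 2 on 39 vertices: connected 2-regular on 39 ⇒ C_{39}.
The 20 distinct eigenvalues: [2.0, 1.9741, 1.89707, 1.77091, 1.59889, 1.38545, 1.13613, 0.85739, 0.55643, 0.24107, -0.08053, -0.40005, -0.70921, -1.0, -1.26489, -1.49702, -1.69038, -1.83996, -1.94188, -1.99351].
λ_max=2, λ_min=-2*cos(pi/39); ϑ = −39·λ_min/(λ_max−λ_min) = 39*cos(pi/39)/(cos(pi/39) + 1).
≈ 19.46833 (to 5 d.p.).
Lovász sandwich 19 ≤ 39*cos(pi/39)/(cos(pi/39) + 1) ≤ 20: both strict.

39*cos(pi/39)/(cos(pi/39) + 1)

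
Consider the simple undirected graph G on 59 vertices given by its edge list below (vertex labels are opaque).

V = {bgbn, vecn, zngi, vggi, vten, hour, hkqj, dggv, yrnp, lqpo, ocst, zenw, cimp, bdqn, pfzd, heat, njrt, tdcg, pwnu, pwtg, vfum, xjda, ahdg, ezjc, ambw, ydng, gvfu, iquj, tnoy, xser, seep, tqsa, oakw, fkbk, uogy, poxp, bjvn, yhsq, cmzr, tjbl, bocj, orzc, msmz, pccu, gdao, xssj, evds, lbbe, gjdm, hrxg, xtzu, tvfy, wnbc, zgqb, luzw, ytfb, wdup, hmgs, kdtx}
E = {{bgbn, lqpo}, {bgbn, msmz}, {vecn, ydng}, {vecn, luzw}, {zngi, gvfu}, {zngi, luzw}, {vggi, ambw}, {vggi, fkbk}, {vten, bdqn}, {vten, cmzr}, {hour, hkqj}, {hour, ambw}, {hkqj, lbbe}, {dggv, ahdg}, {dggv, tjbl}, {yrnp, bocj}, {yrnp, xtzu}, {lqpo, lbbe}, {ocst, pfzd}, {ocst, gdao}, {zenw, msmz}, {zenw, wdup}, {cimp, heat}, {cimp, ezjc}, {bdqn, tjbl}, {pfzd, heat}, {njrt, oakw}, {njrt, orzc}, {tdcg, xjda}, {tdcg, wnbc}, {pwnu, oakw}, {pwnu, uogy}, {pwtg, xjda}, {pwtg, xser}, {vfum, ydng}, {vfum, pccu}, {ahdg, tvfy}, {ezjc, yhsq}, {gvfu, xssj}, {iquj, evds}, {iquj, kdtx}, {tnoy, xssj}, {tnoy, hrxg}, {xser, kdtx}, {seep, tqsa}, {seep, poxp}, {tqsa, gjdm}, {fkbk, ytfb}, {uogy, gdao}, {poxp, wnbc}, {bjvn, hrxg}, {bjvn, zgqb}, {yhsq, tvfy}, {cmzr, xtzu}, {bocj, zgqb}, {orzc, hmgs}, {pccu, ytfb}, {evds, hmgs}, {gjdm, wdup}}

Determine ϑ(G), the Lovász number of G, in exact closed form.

59*cos(pi/59)/(cos(pi/59) + 1)

deg(cimp) = 2; N(cimp) = {heat, ezjc}.
Vertex lqpo has 2 neighbors: bgbn, lbbe.
deg(pccu) = 2; N(pccu) = {vfum, ytfb}.
deg(bjvn) = 2; N(bjvn) = {hrxg, zgqb}.
59-vertex 2-regular graph: the odd cycle C_{59}.
The 30 distinct eigenvalues: [2.0, 1.9887, 1.9548, 1.8988, 1.8213, 1.7231, 1.6054, 1.4695, 1.317, 1.1496, 0.9691, 0.7776, 0.5774, 0.3706, 0.1596, -0.0532, -0.2655, -0.4747, -0.6785, -0.8746, -1.0608, -1.235, -1.3953, -1.5397, -1.6666, -1.7747, -1.8627, -1.9295, -1.9745, -1.9972].
ϑ = −N·λ_min/(λ_max−λ_min) = −59·(-2*cos(pi/59))/(2−(-2*cos(pi/59))) = 59*cos(pi/59)/(cos(pi/59) + 1).
≈ 29.4790799 (to 7 d.p.).
α=29, χ(Ḡ)=30; ϑ=59*cos(pi/59)/(cos(pi/59) + 1) lies between (both strict).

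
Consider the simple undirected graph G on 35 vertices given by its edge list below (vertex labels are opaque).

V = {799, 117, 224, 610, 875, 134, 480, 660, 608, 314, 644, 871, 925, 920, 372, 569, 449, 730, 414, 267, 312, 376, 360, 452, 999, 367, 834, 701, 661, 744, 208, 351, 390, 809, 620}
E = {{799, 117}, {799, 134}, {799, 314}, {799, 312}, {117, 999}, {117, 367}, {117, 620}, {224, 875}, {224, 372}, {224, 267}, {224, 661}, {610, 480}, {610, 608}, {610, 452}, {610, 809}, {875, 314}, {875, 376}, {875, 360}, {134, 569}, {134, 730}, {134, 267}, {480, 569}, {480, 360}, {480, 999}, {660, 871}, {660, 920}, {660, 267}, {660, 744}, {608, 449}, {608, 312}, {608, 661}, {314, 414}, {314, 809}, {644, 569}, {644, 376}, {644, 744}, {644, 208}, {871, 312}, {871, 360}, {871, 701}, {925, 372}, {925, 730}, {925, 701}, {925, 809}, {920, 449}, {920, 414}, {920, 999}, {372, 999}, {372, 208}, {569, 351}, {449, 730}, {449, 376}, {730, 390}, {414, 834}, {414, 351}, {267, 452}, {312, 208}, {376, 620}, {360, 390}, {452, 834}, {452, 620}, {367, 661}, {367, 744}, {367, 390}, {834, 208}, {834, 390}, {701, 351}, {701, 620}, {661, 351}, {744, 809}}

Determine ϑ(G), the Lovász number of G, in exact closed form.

N(208) = {644, 372, 312, 834}, |N(208)| = 4.
Vertex 376 has 4 neighbors: 875, 644, 449, 620.
Vertex 809 has 4 neighbors: 610, 314, 925, 744.
Vertex 312 has 4 neighbors: 799, 608, 871, 208.
deg(v) = 4 for all v (|V|=35); this is K(7,3), the Kneser graph.
A has 4 distinct eigenvalues ≈ [4.0, 2.0, -1.0, -3.0].
ϑ = −N·λ_min/(λ_max−λ_min) = −35·(-3)/(4−(-3)) = 15.
≈ 15.000000 (to 6 d.p.).

15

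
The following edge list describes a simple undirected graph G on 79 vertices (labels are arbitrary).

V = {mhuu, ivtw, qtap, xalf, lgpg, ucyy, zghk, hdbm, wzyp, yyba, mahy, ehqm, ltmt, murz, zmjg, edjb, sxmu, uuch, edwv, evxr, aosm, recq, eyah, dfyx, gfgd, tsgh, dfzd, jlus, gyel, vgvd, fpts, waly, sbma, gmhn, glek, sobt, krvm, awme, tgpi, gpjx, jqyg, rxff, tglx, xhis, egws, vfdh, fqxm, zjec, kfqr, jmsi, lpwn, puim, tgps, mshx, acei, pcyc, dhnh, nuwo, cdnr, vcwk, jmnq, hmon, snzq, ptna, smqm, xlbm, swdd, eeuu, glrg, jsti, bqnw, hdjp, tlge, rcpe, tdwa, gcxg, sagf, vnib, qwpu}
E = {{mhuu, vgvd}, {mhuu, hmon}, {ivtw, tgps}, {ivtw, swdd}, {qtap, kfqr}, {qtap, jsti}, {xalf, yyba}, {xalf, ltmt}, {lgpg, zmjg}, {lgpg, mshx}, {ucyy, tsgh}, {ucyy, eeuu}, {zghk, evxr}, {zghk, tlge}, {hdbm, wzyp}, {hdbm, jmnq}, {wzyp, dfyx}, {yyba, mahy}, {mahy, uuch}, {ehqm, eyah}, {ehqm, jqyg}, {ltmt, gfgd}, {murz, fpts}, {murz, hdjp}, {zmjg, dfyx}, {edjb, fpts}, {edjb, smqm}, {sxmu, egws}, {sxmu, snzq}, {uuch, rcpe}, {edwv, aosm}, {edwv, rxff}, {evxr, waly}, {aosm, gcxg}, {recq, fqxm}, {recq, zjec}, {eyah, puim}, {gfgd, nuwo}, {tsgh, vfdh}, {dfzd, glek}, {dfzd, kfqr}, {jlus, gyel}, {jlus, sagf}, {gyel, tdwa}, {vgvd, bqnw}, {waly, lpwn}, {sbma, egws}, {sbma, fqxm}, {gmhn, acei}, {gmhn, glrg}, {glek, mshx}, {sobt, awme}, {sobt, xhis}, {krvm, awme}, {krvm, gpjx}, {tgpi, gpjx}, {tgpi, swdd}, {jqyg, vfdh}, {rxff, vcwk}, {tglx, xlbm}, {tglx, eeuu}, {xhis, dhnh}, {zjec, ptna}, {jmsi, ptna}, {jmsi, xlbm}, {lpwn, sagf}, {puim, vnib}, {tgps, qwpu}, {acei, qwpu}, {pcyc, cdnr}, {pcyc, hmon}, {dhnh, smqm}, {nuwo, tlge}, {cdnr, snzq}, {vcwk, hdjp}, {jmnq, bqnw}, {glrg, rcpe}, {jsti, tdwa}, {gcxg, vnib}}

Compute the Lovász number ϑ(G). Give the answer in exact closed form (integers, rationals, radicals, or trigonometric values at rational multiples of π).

79*cos(pi/79)/(cos(pi/79) + 1)

N(edjb) = {fpts, smqm}, |N(edjb)| = 2.
N(hmon) = {mhuu, pcyc}, |N(hmon)| = 2.
Vertex yyba has 2 neighbors: xalf, mahy.
Vertex waly has 2 neighbors: evxr, lpwn.
Every vertex has degree 2 (N=79); connected 2-regular on 79 ⇒ C_{79}.
The 40 distinct eigenvalues: [2.0, 1.993678, 1.974751, 1.943339, 1.89964, 1.843932, 1.776565, 1.697967, 1.608633, 1.509129, 1.400084, 1.282187, 1.156184, 1.022871, 0.883091, 0.737728, 0.587701, 0.433958, 0.277471, 0.11923, -0.039764, -0.198508, -0.355996, -0.511233, -0.663239, -0.811051, -0.953735, -1.09039, -1.22015, -1.342197, -1.455758, -1.560115, -1.654608, -1.738641, -1.811681, -1.873267, -1.92301, -1.960595, -1.985784, -1.998419].
−79·(-2*cos(pi/79)) / ((2)−(-2*cos(pi/79))) = 79*cos(pi/79)/(cos(pi/79) + 1) = ϑ(G).
≈ 39.484379 (to 6 d.p.).
Check 39 ≤ 79*cos(pi/79)/(cos(pi/79) + 1) ≤ 40: both strict.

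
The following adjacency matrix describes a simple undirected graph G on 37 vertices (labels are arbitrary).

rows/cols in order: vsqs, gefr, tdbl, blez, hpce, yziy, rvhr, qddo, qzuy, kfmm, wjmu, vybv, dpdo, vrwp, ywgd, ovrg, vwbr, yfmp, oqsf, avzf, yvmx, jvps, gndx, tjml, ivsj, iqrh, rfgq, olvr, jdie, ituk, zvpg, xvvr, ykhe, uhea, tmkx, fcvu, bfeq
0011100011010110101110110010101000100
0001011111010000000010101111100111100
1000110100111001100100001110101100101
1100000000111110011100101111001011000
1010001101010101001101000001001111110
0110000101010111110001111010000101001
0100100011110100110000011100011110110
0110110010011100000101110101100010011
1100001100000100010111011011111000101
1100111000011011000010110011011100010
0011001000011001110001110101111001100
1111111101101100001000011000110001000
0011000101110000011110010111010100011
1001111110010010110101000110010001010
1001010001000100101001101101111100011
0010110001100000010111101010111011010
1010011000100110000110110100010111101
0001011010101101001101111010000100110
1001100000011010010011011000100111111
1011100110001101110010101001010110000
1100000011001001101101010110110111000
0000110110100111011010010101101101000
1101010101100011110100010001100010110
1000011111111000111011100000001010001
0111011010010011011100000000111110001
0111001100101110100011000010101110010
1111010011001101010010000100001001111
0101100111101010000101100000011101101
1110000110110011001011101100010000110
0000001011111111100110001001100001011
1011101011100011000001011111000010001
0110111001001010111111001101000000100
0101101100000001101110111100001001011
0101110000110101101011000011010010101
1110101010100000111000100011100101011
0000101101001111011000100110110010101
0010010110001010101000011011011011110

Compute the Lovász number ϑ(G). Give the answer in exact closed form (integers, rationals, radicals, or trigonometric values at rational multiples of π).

N(tjml) = {vsqs, yziy, rvhr, qddo, qzuy, kfmm, wjmu, vybv, dpdo, vwbr, yfmp, oqsf, yvmx, jvps, gndx, zvpg, ykhe, bfeq}, |N(tjml)| = 18.
Vertex hpce has 18 neighbors: vsqs, tdbl, rvhr, qddo, kfmm, vybv, vrwp, ovrg, oqsf, avzf, jvps, olvr, zvpg, xvvr, ykhe, uhea, tmkx, fcvu.
deg(jdie) = 18; N(jdie) = {vsqs, gefr, tdbl, qddo, qzuy, wjmu, vybv, ywgd, ovrg, oqsf, yvmx, jvps, gndx, ivsj, iqrh, ituk, tmkx, fcvu}.
Vertex yvmx has 18 neighbors: vsqs, gefr, qzuy, kfmm, dpdo, ovrg, vwbr, oqsf, avzf, jvps, tjml, iqrh, rfgq, jdie, ituk, xvvr, ykhe, uhea.
deg(v) = 18 for all v (|V|=37); Paley(37): SR with (k,λ,μ)=(18,8,9).
Distinct eigenvalues (to 4 d.p.): [18.0, 2.5414, -3.5414].
With N=37: ϑ(G) = 37·(-(-sqrt(37)/2 - 1/2))/(18−(-sqrt(37)/2 - 1/2)) = sqrt(37).
Numerically 6.0828.

sqrt(37)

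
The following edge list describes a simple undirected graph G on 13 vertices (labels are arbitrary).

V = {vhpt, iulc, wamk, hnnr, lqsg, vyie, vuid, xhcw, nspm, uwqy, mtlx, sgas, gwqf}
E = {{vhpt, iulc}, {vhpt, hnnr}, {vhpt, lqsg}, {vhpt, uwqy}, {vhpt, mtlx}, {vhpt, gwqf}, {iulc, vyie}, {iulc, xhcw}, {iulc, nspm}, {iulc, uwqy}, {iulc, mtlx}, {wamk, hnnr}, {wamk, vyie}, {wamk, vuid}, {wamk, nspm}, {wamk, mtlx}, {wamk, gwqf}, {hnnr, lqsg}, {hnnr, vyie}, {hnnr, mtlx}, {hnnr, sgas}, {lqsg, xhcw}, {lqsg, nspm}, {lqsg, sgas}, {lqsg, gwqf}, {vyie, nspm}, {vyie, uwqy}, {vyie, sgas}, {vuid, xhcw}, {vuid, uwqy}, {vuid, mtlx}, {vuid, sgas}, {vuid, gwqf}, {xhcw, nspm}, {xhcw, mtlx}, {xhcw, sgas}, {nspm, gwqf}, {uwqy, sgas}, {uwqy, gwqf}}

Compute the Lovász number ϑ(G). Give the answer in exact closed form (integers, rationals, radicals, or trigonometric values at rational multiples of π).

deg(xhcw) = 6; N(xhcw) = {iulc, lqsg, vuid, nspm, mtlx, sgas}.
Vertex vyie has 6 neighbors: iulc, wamk, hnnr, nspm, uwqy, sgas.
N(nspm) = {iulc, wamk, lqsg, vyie, xhcw, gwqf}, |N(nspm)| = 6.
Vertex hnnr has 6 neighbors: vhpt, wamk, lqsg, vyie, mtlx, sgas.
13-vertex 6-regular graph: strongly regular (13,6,2,3).
A has 3 distinct eigenvalues ≈ [6.0, 1.30278, -2.30278].
Lovász: ϑ = −13(-sqrt(13)/2 - 1/2)/(6+-(-sqrt(13)/2 - 1/2)) = sqrt(13).
ϑ(G) ≈ 3.60555.

sqrt(13)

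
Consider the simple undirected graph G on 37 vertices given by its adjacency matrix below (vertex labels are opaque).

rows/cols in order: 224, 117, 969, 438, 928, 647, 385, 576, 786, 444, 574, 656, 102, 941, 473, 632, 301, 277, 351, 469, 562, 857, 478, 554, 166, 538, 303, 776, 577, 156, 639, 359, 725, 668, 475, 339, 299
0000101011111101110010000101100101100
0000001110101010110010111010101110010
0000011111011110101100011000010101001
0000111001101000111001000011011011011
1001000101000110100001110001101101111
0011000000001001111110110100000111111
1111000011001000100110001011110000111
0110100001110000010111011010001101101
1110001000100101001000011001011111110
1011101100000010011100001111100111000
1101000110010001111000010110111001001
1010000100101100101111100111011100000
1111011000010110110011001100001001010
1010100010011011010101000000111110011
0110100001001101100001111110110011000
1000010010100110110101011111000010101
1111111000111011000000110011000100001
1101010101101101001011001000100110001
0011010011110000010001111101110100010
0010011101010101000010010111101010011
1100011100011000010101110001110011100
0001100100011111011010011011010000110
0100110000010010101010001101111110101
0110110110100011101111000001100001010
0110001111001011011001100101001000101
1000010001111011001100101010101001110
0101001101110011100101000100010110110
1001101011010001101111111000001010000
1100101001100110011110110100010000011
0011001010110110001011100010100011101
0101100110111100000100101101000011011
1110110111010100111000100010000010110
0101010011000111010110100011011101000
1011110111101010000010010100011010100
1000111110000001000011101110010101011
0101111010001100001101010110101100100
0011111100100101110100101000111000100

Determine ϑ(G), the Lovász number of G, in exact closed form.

sqrt(37)

N(639) = {117, 438, 928, 576, 786, 574, 656, 102, 941, 469, 478, 166, 538, 776, 725, 668, 339, 299}, |N(639)| = 18.
deg(786) = 18; N(786) = {224, 117, 969, 385, 574, 941, 632, 351, 554, 166, 776, 156, 639, 359, 725, 668, 475, 339}.
Vertex 117 has 18 neighbors: 385, 576, 786, 574, 102, 473, 301, 277, 562, 478, 554, 166, 303, 577, 639, 359, 725, 339.
deg(303) = 18; N(303) = {117, 438, 385, 576, 444, 574, 656, 473, 632, 301, 469, 857, 538, 156, 359, 725, 475, 339}.
37-vertex 18-regular graph: SR(37,18,8,9) — a Paley graph.
A has 3 distinct eigenvalues ≈ [18.0, 2.541, -3.541].
−37·(-sqrt(37)/2 - 1/2) / ((18)−(-sqrt(37)/2 - 1/2)) = sqrt(37) = ϑ(G).
Numerically 6.0827625.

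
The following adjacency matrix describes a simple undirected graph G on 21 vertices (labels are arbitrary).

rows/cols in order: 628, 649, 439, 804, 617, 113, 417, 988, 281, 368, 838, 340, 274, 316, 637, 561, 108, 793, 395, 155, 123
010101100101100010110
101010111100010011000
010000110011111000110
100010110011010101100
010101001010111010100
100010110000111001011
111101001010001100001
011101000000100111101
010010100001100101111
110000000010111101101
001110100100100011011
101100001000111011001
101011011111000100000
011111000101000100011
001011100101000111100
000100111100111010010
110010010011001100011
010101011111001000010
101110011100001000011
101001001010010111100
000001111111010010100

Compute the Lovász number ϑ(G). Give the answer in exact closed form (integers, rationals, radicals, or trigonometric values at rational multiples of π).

6

Vertex 281 has 10 neighbors: 649, 617, 417, 340, 274, 561, 793, 395, 155, 123.
deg(155) = 10; N(155) = {628, 439, 113, 281, 838, 316, 561, 108, 793, 395}.
Vertex 113 has 10 neighbors: 628, 617, 417, 988, 274, 316, 637, 793, 155, 123.
deg(637) = 10; N(637) = {439, 617, 113, 417, 368, 340, 561, 108, 793, 395}.
21-vertex 10-regular graph: Kneser-type, 2-subsets of [7].
A has 3 distinct eigenvalues ≈ [10.0, 1.0, -4.0].
−21·(-4) / ((10)−(-4)) = 6 = ϑ(G).
= 6.00000000… (decimal).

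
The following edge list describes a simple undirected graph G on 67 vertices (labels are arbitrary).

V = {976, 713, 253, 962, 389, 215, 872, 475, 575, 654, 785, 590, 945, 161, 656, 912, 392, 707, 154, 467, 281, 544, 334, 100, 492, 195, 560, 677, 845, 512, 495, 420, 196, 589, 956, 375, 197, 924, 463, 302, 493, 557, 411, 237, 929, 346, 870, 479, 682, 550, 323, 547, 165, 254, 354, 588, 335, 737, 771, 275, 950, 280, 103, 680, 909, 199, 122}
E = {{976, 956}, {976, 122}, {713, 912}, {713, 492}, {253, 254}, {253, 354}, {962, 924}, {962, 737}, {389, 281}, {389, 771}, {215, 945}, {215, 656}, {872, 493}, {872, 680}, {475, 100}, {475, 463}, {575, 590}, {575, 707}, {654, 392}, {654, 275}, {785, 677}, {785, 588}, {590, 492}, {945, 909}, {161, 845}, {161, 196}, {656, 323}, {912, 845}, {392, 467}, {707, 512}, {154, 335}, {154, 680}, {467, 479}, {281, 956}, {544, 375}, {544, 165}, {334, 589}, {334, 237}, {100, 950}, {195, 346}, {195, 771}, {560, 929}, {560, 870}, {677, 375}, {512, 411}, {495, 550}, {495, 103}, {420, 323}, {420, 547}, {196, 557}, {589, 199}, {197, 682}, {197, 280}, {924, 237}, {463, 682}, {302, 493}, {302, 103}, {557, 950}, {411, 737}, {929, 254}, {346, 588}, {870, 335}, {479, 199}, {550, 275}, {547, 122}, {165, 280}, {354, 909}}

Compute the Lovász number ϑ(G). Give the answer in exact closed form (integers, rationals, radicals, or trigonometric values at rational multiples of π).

N(956) = {976, 281}, |N(956)| = 2.
Vertex 924 has 2 neighbors: 962, 237.
deg(280) = 2; N(280) = {197, 165}.
N(713) = {912, 492}, |N(713)| = 2.
67-vertex 2-regular graph: a single 67-cycle (edge-transitive).
Distinct eigenvalues (to 3 d.p.): [2.0, 1.991, 1.965, 1.921, 1.861, 1.784, 1.692, 1.584, 1.463, 1.329, 1.183, 1.027, 0.862, 0.689, 0.51, 0.327, 0.141, -0.047, -0.234, -0.419, -0.6, -0.776, -0.945, -1.106, -1.257, -1.398, -1.525, -1.64, -1.74, -1.825, -1.893, -1.945, -1.98, -1.998].
ϑ = −N·λ_min/(λ_max−λ_min) = −67·(-2*cos(pi/67))/(2−(-2*cos(pi/67))) = 67*cos(pi/67)/(cos(pi/67) + 1).
= 33.4815798… (decimal).
33 ≤ 67*cos(pi/67)/(cos(pi/67) + 1) ≤ 34: both strict.

67*cos(pi/67)/(cos(pi/67) + 1)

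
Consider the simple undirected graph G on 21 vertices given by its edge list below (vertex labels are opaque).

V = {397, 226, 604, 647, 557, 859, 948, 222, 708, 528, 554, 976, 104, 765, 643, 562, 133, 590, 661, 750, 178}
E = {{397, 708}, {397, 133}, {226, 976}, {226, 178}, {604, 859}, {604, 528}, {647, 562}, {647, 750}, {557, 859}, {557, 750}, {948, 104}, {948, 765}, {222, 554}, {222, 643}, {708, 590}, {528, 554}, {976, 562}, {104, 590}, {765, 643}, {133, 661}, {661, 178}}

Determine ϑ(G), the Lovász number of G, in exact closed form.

21*cos(pi/21)/(cos(pi/21) + 1)

Vertex 604 has 2 neighbors: 859, 528.
N(647) = {562, 750}, |N(647)| = 2.
deg(643) = 2; N(643) = {222, 765}.
deg(397) = 2; N(397) = {708, 133}.
G on 21 vertices is 2-regular; a single 21-cycle (edge-transitive).
A has 11 distinct eigenvalues ≈ [2.0, 1.91115, 1.65248, 1.24698, 0.73068, 0.14946, -0.44504, -1.0, -1.4661, -1.80194, -1.97766].
Lovász (edge-transitive): ϑ = −21·(-2*cos(pi/21))/((2)−(-2*cos(pi/21))) = 21*cos(pi/21)/(cos(pi/21) + 1).
≈ 10.44103253 (to 8 d.p.).
Sandwich: α(G)=10 ≤ ϑ(G)=21*cos(pi/21)/(cos(pi/21) + 1) ≤ χ(Ḡ)=11 (both strict).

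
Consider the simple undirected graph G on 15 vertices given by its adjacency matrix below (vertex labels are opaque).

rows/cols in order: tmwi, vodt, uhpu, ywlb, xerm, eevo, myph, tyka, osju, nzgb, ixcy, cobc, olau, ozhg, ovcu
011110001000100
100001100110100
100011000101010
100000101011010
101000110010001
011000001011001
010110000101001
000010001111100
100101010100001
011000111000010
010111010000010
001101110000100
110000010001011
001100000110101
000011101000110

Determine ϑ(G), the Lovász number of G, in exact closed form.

N(nzgb) = {vodt, uhpu, myph, tyka, osju, ozhg}, |N(nzgb)| = 6.
deg(eevo) = 6; N(eevo) = {vodt, uhpu, osju, ixcy, cobc, ovcu}.
deg(ozhg) = 6; N(ozhg) = {uhpu, ywlb, nzgb, ixcy, olau, ovcu}.
deg(ixcy) = 6; N(ixcy) = {vodt, ywlb, xerm, eevo, tyka, ozhg}.
Regular of degree 6 on 15 vertices: this is K(6,2), the Kneser graph.
The 3 distinct eigenvalues: [6.0, 1.0, -3.0].
Lovász: ϑ = −15(-3)/(6+-1*(-3)) = 5.
Numerically 5.00000.

5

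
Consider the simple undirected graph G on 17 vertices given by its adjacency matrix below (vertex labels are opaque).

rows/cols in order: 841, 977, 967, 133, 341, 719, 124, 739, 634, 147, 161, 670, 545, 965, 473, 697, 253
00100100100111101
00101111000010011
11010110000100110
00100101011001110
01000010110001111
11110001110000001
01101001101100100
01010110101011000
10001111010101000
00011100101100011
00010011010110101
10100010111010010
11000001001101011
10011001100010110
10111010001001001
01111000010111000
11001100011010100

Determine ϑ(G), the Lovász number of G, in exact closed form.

sqrt(17)

N(697) = {977, 967, 133, 341, 147, 670, 545, 965}, |N(697)| = 8.
N(545) = {841, 977, 739, 161, 670, 965, 697, 253}, |N(545)| = 8.
Vertex 965 has 8 neighbors: 841, 133, 341, 739, 634, 545, 473, 697.
Vertex 977 has 8 neighbors: 967, 341, 719, 124, 739, 545, 697, 253.
Regular of degree 8 on 17 vertices: strongly regular (17,8,3,4).
The 3 distinct eigenvalues: [8.0, 1.5616, -2.5616].
λ_max=8, λ_min=-sqrt(17)/2 - 1/2; ϑ = −17·λ_min/(λ_max−λ_min) = sqrt(17).
= 4.12311… (decimal).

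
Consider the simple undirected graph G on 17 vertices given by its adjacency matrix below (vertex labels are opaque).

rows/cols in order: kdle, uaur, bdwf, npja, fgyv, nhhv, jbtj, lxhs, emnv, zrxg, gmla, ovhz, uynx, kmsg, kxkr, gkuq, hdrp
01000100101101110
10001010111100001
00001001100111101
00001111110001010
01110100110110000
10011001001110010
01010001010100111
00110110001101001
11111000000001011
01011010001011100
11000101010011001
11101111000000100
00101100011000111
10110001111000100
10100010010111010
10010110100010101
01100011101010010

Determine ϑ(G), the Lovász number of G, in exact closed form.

Vertex bdwf has 8 neighbors: fgyv, lxhs, emnv, ovhz, uynx, kmsg, kxkr, hdrp.
Vertex uynx has 8 neighbors: bdwf, fgyv, nhhv, zrxg, gmla, kxkr, gkuq, hdrp.
deg(lxhs) = 8; N(lxhs) = {bdwf, npja, nhhv, jbtj, gmla, ovhz, kmsg, hdrp}.
deg(uaur) = 8; N(uaur) = {kdle, fgyv, jbtj, emnv, zrxg, gmla, ovhz, hdrp}.
17-vertex 8-regular graph: SR(17,8,3,4) — a Paley graph.
A has 3 distinct eigenvalues ≈ [8.0, 1.561553, -2.561553].
With N=17: ϑ(G) = 17·(-(-sqrt(17)/2 - 1/2))/(8−(-sqrt(17)/2 - 1/2)) = sqrt(17).
= 4.12311… (decimal).

sqrt(17)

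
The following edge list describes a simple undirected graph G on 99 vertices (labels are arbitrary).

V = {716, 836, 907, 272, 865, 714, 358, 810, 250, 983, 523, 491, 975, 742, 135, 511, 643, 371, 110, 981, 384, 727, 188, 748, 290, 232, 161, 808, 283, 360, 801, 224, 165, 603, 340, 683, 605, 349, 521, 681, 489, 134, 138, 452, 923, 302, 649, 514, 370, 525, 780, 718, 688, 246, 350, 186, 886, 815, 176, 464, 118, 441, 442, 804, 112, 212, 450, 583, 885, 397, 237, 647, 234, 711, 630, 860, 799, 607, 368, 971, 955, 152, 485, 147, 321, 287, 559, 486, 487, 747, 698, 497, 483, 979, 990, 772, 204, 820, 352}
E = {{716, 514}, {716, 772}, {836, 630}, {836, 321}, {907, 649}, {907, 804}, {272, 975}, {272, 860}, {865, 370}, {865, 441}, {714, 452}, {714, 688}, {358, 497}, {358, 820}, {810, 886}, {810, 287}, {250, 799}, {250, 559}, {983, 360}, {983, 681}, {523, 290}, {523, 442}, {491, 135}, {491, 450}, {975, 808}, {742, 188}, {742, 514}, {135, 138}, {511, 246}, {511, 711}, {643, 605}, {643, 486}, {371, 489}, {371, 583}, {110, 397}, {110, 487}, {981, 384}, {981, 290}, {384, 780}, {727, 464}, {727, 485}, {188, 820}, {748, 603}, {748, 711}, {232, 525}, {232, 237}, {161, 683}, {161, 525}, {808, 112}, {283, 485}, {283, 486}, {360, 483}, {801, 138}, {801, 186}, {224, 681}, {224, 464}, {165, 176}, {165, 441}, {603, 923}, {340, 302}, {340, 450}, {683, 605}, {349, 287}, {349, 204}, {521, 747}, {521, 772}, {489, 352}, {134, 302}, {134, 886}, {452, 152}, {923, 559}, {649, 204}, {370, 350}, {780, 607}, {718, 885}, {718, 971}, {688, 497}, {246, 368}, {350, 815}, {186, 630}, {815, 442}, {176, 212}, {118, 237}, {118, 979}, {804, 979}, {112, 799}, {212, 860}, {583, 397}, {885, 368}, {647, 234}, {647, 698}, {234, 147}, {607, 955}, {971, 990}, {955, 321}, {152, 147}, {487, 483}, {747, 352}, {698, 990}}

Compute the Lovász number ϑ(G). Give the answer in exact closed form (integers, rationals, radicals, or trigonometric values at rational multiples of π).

deg(681) = 2; N(681) = {983, 224}.
N(559) = {250, 923}, |N(559)| = 2.
Vertex 371 has 2 neighbors: 489, 583.
N(605) = {643, 683}, |N(605)| = 2.
G on 99 vertices is 2-regular; this is C_{99}, the 99-cycle.
A has 50 distinct eigenvalues ≈ [2.0, 1.99597, 1.98391, 1.96386, 1.9359, 1.90014, 1.85674, 1.80585, 1.7477, 1.68251, 1.61054, 1.53209, 1.44747, 1.35702, 1.26111, 1.16011, 1.05445, 0.94454, 0.83083, 0.71377, 0.59384, 0.47152, 0.3473, 0.22168, 0.09516, -0.03173, -0.1585, -0.28463, -0.40961, -0.53295, -0.65414, -0.77269, -0.88813, -1.0, -1.10784, -1.21122, -1.30972, -1.40295, -1.49053, -1.57211, -1.64735, -1.71597, -1.77767, -1.83222, -1.87939, -1.91899, -1.95086, -1.97488, -1.99094, -1.99899].
ϑ = −N·λ_min/(λ_max−λ_min) = −99·(-2*cos(pi/99))/(2−(-2*cos(pi/99))) = 99*cos(pi/99)/(cos(pi/99) + 1).
ϑ(G) ≈ 49.4875.
Sandwich: α(G)=49 ≤ ϑ(G)=99*cos(pi/99)/(cos(pi/99) + 1) ≤ χ(Ḡ)=50 (both strict).

99*cos(pi/99)/(cos(pi/99) + 1)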